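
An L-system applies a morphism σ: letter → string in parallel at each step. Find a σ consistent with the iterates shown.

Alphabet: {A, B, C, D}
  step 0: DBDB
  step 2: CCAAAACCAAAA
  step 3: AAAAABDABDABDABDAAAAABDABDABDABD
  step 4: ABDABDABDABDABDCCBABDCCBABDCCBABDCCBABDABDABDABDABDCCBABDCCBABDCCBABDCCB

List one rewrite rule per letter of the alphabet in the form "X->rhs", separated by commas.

A->ABD, B->CC, C->AA, D->B

  step 3 ⇒ step 4: AAAAABDABDABDABDAAAAABDABDABDABD ⇒ ABD·ABD·ABD·ABD·ABD·CC·B·ABD·CC·B·ABD·CC·B·ABD·CC·B·ABD·ABD·ABD·ABD·ABD·CC·B·ABD·CC·B·ABD·CC·B·ABD·CC·B
    A ↦ ABD
    B ↦ CC
    D ↦ B
  step 2 ⇒ step 3: CCAAAACCAAAA ⇒ AA·AA·ABD·ABD·ABD·ABD·AA·AA·ABD·ABD·ABD·ABD
    C ↦ AA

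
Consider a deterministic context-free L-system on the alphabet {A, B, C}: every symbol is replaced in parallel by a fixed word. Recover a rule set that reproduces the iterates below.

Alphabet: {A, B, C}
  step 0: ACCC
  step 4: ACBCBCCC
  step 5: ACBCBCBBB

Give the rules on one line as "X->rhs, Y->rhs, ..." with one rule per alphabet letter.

  step 4 ⇒ step 5: ACBCBCCC ⇒ AC·B·C·B·C·B·B·B
    A ↦ AC
    B ↦ C
    C ↦ B

A->AC, B->C, C->B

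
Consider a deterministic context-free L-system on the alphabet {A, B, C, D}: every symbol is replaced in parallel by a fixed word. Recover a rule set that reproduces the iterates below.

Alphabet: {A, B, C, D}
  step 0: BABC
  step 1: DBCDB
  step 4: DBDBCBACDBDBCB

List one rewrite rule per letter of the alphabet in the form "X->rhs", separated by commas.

  step 0 ⇒ step 1: BABC ⇒ D·BC·D·B
    A ↦ BC
    B ↦ D
    C ↦ B
    D ↦ AC  (constrained at step 1)

A->BC, B->D, C->B, D->AC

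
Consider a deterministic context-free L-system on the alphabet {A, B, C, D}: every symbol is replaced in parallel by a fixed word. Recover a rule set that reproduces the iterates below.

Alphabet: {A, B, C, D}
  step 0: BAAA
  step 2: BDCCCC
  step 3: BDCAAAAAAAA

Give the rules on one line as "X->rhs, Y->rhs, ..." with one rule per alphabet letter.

A->D, B->BD, C->AA, D->C

  step 2 ⇒ step 3: BDCCCC ⇒ BD·C·AA·AA·AA·AA
    B ↦ BD
    C ↦ AA
    D ↦ C
    A ↦ D  (constrained at step 0)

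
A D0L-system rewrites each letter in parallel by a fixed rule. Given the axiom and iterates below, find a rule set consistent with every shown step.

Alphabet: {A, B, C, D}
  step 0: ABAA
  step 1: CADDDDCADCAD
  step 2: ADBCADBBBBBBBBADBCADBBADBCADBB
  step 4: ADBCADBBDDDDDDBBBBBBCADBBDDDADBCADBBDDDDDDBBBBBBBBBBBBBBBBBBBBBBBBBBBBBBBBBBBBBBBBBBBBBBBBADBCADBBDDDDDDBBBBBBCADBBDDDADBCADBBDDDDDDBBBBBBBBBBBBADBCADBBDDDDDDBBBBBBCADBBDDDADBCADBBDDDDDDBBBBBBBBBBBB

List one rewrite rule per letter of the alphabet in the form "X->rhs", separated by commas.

  step 1 ⇒ step 2: CADDDDCADCAD ⇒ ADB·CAD·BB·BB·BB·BB·ADB·CAD·BB·ADB·CAD·BB
    A ↦ CAD
    C ↦ ADB
    D ↦ BB
  step 0 ⇒ step 1: ABAA ⇒ CAD·DDD·CAD·CAD
    B ↦ DDD

A->CAD, B->DDD, C->ADB, D->BB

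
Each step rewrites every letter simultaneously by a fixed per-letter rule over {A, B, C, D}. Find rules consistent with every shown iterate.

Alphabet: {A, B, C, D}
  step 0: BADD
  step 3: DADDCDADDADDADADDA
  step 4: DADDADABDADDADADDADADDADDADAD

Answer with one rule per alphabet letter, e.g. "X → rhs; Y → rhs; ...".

A->D, B->DC, C->B, D->DA

  step 3 ⇒ step 4: DADDCDADDADDADADDA ⇒ DA·D·DA·DA·B·DA·D·DA·DA·D·DA·DA·D·DA·D·DA·DA·D
    A ↦ D
    C ↦ B
    D ↦ DA
    B ↦ DC  (constrained at step 0)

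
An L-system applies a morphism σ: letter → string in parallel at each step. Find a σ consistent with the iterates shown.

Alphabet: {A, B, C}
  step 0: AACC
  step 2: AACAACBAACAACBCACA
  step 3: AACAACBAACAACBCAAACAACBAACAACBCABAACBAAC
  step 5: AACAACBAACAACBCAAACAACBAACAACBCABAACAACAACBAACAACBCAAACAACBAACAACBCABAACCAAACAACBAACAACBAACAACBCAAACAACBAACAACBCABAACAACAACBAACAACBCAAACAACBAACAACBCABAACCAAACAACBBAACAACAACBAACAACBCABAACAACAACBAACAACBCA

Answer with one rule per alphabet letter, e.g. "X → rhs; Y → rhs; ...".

A->AAC, B->CA, C->B

  step 2 ⇒ step 3: AACAACBAACAACBCACA ⇒ AAC·AAC·B·AAC·AAC·B·CA·AAC·AAC·B·AAC·AAC·B·CA·B·AAC·B·AAC
    A ↦ AAC
    B ↦ CA
    C ↦ B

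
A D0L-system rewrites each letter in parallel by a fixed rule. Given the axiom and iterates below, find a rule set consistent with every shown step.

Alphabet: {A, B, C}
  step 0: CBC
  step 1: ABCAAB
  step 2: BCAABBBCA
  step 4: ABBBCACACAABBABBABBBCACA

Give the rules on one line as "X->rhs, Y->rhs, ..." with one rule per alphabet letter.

  step 1 ⇒ step 2: ABCAAB ⇒ B·CA·AB·B·B·CA
    A ↦ B
    B ↦ CA
    C ↦ AB

A->B, B->CA, C->AB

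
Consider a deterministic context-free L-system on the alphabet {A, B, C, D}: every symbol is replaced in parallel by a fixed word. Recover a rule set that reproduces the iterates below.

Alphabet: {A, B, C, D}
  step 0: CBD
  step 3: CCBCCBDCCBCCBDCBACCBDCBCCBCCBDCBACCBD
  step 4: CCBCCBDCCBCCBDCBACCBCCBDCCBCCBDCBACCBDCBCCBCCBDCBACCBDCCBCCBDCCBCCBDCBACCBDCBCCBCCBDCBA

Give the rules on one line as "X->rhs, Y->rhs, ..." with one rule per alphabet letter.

  step 3 ⇒ step 4: CCBCCBDCCBCCBDCBACCBDCBCCBCCBDCBACCBD ⇒ CCB·CCB·D·CCB·CCB·D·CBA·CCB·CCB·D·CCB·CCB·D·CBA·CCB·D·CB·CCB·CCB·D·CBA·CCB·D·CCB·CCB·D·CCB·CCB·D·CBA·CCB·D·CB·CCB·CCB·D·CBA
    A ↦ CB
    B ↦ D
    C ↦ CCB
    D ↦ CBA

A->CB, B->D, C->CCB, D->CBA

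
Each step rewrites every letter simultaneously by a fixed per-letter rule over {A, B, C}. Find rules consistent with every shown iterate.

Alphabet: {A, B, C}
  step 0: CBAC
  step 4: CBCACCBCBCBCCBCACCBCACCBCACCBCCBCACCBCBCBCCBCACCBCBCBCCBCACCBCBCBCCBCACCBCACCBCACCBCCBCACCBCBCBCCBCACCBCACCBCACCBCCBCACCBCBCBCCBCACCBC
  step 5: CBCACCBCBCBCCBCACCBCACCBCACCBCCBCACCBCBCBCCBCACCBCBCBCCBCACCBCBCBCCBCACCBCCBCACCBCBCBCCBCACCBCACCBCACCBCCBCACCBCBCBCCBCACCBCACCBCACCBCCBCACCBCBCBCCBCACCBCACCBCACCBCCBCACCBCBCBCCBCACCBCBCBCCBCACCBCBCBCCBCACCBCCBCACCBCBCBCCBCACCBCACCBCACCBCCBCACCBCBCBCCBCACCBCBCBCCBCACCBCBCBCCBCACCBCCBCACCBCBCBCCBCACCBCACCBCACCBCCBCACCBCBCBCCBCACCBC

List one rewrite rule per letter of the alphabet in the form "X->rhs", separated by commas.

  step 4 ⇒ step 5: CBCACCBCBCBCCBCACCBCACCBCACCBCCBCACCBCBCBCCBCACCBCBCBCCBCACCBCBCBCCBCACCBCACCBCACCBCCBCACCBCBCBCCBCACCBCACCBCACCBCCBCACCBCBCBCCBCACCBC ⇒ CBC·AC·CBC·B·CBC·CBC·AC·CBC·AC·CBC·AC·CBC·CBC·AC·CBC·B·CBC·CBC·AC·CBC·B·CBC·CBC·AC·CBC·B·CBC·CBC·AC·CBC·CBC·AC·CBC·B·CBC·CBC·AC·CBC·AC·CBC·AC·CBC·CBC·AC·CBC·B·CBC·CBC·AC·CBC·AC·CBC·AC·CBC·CBC·AC·CBC·B·CBC·CBC·AC·CBC·AC·CBC·AC·CBC·CBC·AC·CBC·B·CBC·CBC·AC·CBC·B·CBC·CBC·AC·CBC·B·CBC·CBC·AC·CBC·CBC·AC·CBC·B·CBC·CBC·AC·CBC·AC·CBC·AC·CBC·CBC·AC·CBC·B·CBC·CBC·AC·CBC·B·CBC·CBC·AC·CBC·B·CBC·CBC·AC·CBC·CBC·AC·CBC·B·CBC·CBC·AC·CBC·AC·CBC·AC·CBC·CBC·AC·CBC·B·CBC·CBC·AC·CBC
    A ↦ B
    B ↦ AC
    C ↦ CBC

A->B, B->AC, C->CBC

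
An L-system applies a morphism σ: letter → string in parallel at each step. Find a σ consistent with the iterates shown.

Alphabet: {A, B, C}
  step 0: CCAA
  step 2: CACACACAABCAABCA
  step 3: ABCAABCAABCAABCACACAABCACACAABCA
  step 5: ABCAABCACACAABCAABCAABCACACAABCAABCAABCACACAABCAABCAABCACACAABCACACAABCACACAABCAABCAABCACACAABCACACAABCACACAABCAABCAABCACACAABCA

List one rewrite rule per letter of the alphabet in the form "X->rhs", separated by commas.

  step 2 ⇒ step 3: CACACACAABCAABCA ⇒ AB·CA·AB·CA·AB·CA·AB·CA·CA·CA·AB·CA·CA·CA·AB·CA
    A ↦ CA
    B ↦ CA
    C ↦ AB

A->CA, B->CA, C->AB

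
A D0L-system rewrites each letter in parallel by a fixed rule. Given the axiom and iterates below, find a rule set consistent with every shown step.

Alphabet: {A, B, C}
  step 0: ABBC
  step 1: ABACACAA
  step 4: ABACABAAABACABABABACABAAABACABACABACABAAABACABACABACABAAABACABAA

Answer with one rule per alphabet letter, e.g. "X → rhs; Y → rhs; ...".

A->AB, B->AC, C->AA

  step 0 ⇒ step 1: ABBC ⇒ AB·AC·AC·AA
    A ↦ AB
    B ↦ AC
    C ↦ AA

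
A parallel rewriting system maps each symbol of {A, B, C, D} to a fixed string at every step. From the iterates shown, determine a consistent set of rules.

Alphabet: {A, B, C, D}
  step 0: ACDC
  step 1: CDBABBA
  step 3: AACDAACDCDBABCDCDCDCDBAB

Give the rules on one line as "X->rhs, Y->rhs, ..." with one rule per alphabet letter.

A->CD, B->AA, C->BA, D->B

  step 0 ⇒ step 1: ACDC ⇒ CD·BA·B·BA
    A ↦ CD
    C ↦ BA
    D ↦ B
    B ↦ AA  (constrained at step 1)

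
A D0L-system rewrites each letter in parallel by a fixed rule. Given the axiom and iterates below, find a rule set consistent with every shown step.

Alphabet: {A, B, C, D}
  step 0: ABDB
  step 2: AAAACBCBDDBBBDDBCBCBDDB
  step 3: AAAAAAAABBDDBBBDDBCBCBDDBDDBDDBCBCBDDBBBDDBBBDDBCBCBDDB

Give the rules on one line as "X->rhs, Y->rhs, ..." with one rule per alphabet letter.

A->AA, B->DDB, C->BB, D->CB

  step 2 ⇒ step 3: AAAACBCBDDBBBDDBCBCBDDB ⇒ AA·AA·AA·AA·BB·DDB·BB·DDB·CB·CB·DDB·DDB·DDB·CB·CB·DDB·BB·DDB·BB·DDB·CB·CB·DDB
    A ↦ AA
    B ↦ DDB
    C ↦ BB
    D ↦ CB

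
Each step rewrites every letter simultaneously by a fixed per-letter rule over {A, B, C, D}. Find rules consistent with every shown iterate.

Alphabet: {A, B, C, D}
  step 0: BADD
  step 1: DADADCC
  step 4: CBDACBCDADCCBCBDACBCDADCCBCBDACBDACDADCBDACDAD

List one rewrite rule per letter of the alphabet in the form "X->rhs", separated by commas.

  step 0 ⇒ step 1: BADD ⇒ DA·DAD·C·C
    A ↦ DAD
    B ↦ DA
    D ↦ C
    C ↦ CB  (constrained at step 1)

A->DAD, B->DA, C->CB, D->C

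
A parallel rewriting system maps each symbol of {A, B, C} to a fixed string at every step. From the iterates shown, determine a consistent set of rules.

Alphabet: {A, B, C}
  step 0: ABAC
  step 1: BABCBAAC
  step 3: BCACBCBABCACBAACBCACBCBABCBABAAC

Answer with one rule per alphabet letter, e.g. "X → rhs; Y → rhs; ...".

A->BA, B->BC, C->AC

  step 0 ⇒ step 1: ABAC ⇒ BA·BC·BA·AC
    A ↦ BA
    B ↦ BC
    C ↦ AC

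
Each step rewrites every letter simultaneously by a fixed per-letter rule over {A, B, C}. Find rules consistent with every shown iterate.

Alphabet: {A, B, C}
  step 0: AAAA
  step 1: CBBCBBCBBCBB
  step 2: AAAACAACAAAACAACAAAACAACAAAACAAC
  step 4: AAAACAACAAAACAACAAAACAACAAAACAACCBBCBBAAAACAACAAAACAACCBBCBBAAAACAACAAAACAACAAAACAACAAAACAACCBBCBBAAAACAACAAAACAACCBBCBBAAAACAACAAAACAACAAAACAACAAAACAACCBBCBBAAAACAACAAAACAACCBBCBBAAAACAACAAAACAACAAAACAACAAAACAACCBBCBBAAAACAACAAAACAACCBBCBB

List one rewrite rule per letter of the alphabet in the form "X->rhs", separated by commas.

A->CBB, B->AAC, C->AA

  step 1 ⇒ step 2: CBBCBBCBBCBB ⇒ AA·AAC·AAC·AA·AAC·AAC·AA·AAC·AAC·AA·AAC·AAC
    B ↦ AAC
    C ↦ AA
  step 0 ⇒ step 1: AAAA ⇒ CBB·CBB·CBB·CBB
    A ↦ CBB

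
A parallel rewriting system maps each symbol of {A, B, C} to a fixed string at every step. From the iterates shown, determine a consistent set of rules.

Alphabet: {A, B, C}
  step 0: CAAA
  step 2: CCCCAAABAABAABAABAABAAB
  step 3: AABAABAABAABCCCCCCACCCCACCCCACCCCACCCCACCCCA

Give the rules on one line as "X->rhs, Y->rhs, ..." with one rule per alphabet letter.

  step 2 ⇒ step 3: CCCCAAABAABAABAABAABAAB ⇒ AAB·AAB·AAB·AAB·CC·CC·CC·A·CC·CC·A·CC·CC·A·CC·CC·A·CC·CC·A·CC·CC·A
    A ↦ CC
    B ↦ A
    C ↦ AAB

A->CC, B->A, C->AAB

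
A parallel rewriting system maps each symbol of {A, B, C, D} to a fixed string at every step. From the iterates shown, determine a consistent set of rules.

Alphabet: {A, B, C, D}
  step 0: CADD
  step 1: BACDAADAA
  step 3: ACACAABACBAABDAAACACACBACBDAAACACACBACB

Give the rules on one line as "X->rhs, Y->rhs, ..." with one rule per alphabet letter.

A->AC, B->AAB, C->B, D->DAA

  step 0 ⇒ step 1: CADD ⇒ B·AC·DAA·DAA
    A ↦ AC
    C ↦ B
    D ↦ DAA
    B ↦ AAB  (constrained at step 1)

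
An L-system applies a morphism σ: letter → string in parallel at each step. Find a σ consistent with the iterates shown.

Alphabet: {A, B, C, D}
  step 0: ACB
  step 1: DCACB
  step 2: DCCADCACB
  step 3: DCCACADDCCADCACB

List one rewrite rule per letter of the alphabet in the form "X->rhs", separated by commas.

  step 2 ⇒ step 3: DCCADCACB ⇒ DC·CA·CA·D·DC·CA·D·CA·CB
    A ↦ D
    B ↦ CB
    C ↦ CA
    D ↦ DC

A->D, B->CB, C->CA, D->DC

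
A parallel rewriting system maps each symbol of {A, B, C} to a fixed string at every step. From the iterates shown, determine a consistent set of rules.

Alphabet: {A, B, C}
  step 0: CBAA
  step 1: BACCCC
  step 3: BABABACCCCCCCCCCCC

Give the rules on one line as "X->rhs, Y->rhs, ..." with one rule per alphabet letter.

  step 0 ⇒ step 1: CBAA ⇒ BA·CC·C·C
    A ↦ C
    B ↦ CC
    C ↦ BA

A->C, B->CC, C->BA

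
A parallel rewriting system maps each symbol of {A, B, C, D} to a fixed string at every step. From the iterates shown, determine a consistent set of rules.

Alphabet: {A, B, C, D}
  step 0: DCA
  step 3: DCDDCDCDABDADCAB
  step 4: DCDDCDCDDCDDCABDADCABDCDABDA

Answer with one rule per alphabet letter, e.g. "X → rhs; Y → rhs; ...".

  step 3 ⇒ step 4: DCDDCDCDABDADCAB ⇒ DC·D·DC·DC·D·DC·D·DC·AB·DA·DC·AB·DC·D·AB·DA
    A ↦ AB
    B ↦ DA
    C ↦ D
    D ↦ DC

A->AB, B->DA, C->D, D->DC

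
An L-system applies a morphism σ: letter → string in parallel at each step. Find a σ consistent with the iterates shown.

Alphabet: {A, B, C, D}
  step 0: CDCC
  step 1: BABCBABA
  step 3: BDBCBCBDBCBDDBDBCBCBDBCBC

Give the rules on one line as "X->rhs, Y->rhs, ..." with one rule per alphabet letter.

A->D, B->BD, C->BA, D->BC

  step 0 ⇒ step 1: CDCC ⇒ BA·BC·BA·BA
    C ↦ BA
    D ↦ BC
    A ↦ D  (constrained at step 1)
    B ↦ BD  (constrained at step 1)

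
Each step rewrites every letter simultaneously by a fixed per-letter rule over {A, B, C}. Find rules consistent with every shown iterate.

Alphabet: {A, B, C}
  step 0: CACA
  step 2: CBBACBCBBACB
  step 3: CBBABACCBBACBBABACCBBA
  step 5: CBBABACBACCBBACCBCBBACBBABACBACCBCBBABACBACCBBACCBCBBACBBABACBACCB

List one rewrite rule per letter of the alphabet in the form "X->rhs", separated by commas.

  step 2 ⇒ step 3: CBBACBCBBACB ⇒ CB·BA·BA·C·CB·BA·CB·BA·BA·C·CB·BA
    A ↦ C
    B ↦ BA
    C ↦ CB

A->C, B->BA, C->CB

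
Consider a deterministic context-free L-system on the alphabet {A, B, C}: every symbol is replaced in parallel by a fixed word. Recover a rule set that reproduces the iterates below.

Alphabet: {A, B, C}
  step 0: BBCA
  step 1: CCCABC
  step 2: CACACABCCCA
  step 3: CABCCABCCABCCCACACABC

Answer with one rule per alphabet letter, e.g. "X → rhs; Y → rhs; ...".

  step 2 ⇒ step 3: CACACABCCCA ⇒ CA·BC·CA·BC·CA·BC·C·CA·CA·CA·BC
    A ↦ BC
    B ↦ C
    C ↦ CA

A->BC, B->C, C->CA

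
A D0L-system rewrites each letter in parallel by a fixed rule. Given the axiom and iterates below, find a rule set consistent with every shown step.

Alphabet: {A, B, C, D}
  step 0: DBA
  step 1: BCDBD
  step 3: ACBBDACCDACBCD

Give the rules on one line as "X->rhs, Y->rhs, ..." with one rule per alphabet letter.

  step 0 ⇒ step 1: DBA ⇒ B·CD·BD
    A ↦ BD
    B ↦ CD
    D ↦ B
    C ↦ AC  (constrained at step 1)

A->BD, B->CD, C->AC, D->B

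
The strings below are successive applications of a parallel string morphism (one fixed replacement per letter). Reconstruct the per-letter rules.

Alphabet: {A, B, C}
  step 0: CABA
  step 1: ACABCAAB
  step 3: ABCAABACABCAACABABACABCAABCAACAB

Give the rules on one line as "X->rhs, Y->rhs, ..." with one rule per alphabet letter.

  step 0 ⇒ step 1: CABA ⇒ AC·AB·CA·AB
    A ↦ AB
    B ↦ CA
    C ↦ AC

A->AB, B->CA, C->AC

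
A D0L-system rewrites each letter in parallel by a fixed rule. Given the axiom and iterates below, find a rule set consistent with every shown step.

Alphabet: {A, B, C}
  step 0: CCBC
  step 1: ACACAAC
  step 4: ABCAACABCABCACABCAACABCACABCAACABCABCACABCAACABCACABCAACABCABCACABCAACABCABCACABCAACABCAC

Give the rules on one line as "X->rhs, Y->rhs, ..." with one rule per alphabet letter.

A->ABC, B->A, C->AC

  step 0 ⇒ step 1: CCBC ⇒ AC·AC·A·AC
    B ↦ A
    C ↦ AC
    A ↦ ABC  (constrained at step 1)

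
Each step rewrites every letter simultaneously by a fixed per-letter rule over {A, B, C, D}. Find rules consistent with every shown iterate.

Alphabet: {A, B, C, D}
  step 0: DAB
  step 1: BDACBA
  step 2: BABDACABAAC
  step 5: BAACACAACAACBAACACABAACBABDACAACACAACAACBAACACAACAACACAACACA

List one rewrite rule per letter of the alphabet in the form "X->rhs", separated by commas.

  step 1 ⇒ step 2: BDACBA ⇒ BA·BD·AC·A·BA·AC
    A ↦ AC
    B ↦ BA
    C ↦ A
    D ↦ BD

A->AC, B->BA, C->A, D->BD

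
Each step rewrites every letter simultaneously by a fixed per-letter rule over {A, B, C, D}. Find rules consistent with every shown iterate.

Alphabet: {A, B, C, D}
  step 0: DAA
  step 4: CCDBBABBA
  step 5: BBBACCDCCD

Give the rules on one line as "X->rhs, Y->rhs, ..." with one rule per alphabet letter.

A->D, B->C, C->B, D->BA

  step 4 ⇒ step 5: CCDBBABBA ⇒ B·B·BA·C·C·D·C·C·D
    A ↦ D
    B ↦ C
    C ↦ B
    D ↦ BA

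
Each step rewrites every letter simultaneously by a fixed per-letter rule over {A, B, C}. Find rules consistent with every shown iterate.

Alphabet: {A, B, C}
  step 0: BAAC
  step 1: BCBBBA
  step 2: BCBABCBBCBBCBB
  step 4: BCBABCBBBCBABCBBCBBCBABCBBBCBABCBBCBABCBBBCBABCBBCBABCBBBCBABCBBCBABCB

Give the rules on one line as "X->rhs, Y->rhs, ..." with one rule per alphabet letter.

A->B, B->BCB, C->A

  step 1 ⇒ step 2: BCBBBA ⇒ BCB·A·BCB·BCB·BCB·B
    A ↦ B
    B ↦ BCB
    C ↦ A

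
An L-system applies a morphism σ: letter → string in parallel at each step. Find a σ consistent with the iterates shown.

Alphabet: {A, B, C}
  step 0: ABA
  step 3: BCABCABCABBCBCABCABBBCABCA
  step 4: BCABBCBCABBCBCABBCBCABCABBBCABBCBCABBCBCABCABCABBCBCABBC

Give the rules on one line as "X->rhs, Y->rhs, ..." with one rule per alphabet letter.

A->C, B->BCA, C->BB

  step 3 ⇒ step 4: BCABCABCABBCBCABCABBBCABCA ⇒ BCA·BB·C·BCA·BB·C·BCA·BB·C·BCA·BCA·BB·BCA·BB·C·BCA·BB·C·BCA·BCA·BCA·BB·C·BCA·BB·C
    A ↦ C
    B ↦ BCA
    C ↦ BB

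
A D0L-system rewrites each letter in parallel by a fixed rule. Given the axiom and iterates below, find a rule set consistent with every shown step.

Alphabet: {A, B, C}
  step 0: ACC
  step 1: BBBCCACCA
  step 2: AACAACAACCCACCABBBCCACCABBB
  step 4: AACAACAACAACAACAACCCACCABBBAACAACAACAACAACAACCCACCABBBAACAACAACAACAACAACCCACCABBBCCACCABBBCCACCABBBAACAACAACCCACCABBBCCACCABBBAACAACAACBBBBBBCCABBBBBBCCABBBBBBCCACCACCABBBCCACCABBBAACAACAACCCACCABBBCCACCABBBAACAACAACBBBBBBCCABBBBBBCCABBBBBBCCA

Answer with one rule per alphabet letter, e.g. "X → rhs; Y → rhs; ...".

  step 1 ⇒ step 2: BBBCCACCA ⇒ AAC·AAC·AAC·CCA·CCA·BBB·CCA·CCA·BBB
    A ↦ BBB
    B ↦ AAC
    C ↦ CCA

A->BBB, B->AAC, C->CCA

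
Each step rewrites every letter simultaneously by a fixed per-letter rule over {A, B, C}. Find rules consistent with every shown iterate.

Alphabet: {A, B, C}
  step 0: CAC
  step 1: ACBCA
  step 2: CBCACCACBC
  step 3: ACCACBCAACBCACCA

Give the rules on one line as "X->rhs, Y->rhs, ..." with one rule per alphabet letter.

  step 2 ⇒ step 3: CBCACCACBC ⇒ A·CC·A·CBC·A·A·CBC·A·CC·A
    A ↦ CBC
    B ↦ CC
    C ↦ A

A->CBC, B->CC, C->A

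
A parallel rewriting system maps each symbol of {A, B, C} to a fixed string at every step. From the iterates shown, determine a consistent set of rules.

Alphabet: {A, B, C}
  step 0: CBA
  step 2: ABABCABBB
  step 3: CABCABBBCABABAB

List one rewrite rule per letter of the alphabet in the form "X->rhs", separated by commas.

  step 2 ⇒ step 3: ABABCABBB ⇒ C·AB·C·AB·BB·C·AB·AB·AB
    A ↦ C
    B ↦ AB
    C ↦ BB

A->C, B->AB, C->BB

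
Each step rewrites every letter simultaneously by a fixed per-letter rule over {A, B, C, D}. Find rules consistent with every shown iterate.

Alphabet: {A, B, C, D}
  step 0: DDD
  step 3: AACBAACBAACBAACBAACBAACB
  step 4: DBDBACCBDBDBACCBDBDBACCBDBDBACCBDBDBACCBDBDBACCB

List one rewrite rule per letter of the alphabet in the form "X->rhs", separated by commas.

A->DB, B->CB, C->AC, D->AA

  step 3 ⇒ step 4: AACBAACBAACBAACBAACBAACB ⇒ DB·DB·AC·CB·DB·DB·AC·CB·DB·DB·AC·CB·DB·DB·AC·CB·DB·DB·AC·CB·DB·DB·AC·CB
    A ↦ DB
    B ↦ CB
    C ↦ AC
    D ↦ AA  (constrained at step 0)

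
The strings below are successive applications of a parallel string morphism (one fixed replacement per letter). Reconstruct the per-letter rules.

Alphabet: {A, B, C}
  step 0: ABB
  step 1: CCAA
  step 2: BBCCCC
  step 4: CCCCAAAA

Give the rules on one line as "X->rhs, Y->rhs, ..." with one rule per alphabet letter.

  step 1 ⇒ step 2: CCAA ⇒ B·B·CC·CC
    A ↦ CC
    C ↦ B
  step 0 ⇒ step 1: ABB ⇒ CC·A·A
    B ↦ A

A->CC, B->A, C->B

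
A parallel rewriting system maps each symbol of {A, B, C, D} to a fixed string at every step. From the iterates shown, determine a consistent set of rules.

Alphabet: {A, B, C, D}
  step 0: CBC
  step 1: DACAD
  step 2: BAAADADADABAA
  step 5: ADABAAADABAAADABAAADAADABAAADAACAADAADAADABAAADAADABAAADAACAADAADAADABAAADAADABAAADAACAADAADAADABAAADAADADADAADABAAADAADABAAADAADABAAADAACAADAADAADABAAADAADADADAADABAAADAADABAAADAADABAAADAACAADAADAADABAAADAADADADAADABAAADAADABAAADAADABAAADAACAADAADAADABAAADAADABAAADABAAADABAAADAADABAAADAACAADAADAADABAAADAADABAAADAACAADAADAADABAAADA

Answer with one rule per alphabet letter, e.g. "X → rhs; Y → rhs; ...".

  step 1 ⇒ step 2: DACAD ⇒ BAA·ADA·D·ADA·BAA
    A ↦ ADA
    C ↦ D
    D ↦ BAA
  step 0 ⇒ step 1: CBC ⇒ D·ACA·D
    B ↦ ACA

A->ADA, B->ACA, C->D, D->BAA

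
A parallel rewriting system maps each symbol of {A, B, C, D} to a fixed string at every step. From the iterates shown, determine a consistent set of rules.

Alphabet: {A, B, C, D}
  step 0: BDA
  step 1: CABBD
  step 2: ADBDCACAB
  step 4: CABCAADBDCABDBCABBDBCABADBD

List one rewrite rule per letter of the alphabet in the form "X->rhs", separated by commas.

  step 1 ⇒ step 2: CABBD ⇒ AD·BD·CA·CA·B
    A ↦ BD
    B ↦ CA
    C ↦ AD
    D ↦ B

A->BD, B->CA, C->AD, D->B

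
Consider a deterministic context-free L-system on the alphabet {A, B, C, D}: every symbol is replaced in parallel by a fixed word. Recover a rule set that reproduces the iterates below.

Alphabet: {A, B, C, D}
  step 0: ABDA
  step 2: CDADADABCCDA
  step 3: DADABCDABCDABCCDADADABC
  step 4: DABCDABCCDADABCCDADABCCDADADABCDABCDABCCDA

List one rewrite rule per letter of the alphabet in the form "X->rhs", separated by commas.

A->BC, B->C, C->DA, D->DA

  step 3 ⇒ step 4: DADABCDABCDABCCDADADABC ⇒ DA·BC·DA·BC·C·DA·DA·BC·C·DA·DA·BC·C·DA·DA·DA·BC·DA·BC·DA·BC·C·DA
    A ↦ BC
    B ↦ C
    C ↦ DA
    D ↦ DA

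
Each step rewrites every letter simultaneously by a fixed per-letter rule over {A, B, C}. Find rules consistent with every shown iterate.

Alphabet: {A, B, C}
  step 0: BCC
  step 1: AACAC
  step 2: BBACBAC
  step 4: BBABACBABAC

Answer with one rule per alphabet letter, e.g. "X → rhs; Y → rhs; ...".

  step 1 ⇒ step 2: AACAC ⇒ B·B·AC·B·AC
    A ↦ B
    C ↦ AC
  step 0 ⇒ step 1: BCC ⇒ A·AC·AC
    B ↦ A

A->B, B->A, C->AC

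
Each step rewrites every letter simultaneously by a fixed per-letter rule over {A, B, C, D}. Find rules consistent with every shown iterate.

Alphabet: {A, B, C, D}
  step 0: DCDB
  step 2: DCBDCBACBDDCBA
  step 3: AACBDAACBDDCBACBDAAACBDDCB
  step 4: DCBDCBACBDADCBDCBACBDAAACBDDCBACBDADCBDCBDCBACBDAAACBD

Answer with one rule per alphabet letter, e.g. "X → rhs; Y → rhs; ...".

  step 3 ⇒ step 4: AACBDAACBDDCBACBDAAACBDDCB ⇒ DCB·DCB·ACB·D·A·DCB·DCB·ACB·D·A·A·ACB·D·DCB·ACB·D·A·DCB·DCB·DCB·ACB·D·A·A·ACB·D
    A ↦ DCB
    B ↦ D
    C ↦ ACB
    D ↦ A

A->DCB, B->D, C->ACB, D->A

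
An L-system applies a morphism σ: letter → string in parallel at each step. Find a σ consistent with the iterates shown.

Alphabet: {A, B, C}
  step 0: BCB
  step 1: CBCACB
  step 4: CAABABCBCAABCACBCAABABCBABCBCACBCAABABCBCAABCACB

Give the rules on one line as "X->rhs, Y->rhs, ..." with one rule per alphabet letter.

A->AB, B->CB, C->CA

  step 0 ⇒ step 1: BCB ⇒ CB·CA·CB
    B ↦ CB
    C ↦ CA
    A ↦ AB  (constrained at step 1)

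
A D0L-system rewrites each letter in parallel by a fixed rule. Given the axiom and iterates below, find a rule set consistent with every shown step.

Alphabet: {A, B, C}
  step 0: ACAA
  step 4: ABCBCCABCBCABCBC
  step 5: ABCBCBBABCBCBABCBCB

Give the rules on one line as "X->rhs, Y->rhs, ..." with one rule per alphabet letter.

A->AB, B->C, C->B

  step 4 ⇒ step 5: ABCBCCABCBCABCBC ⇒ AB·C·B·C·B·B·AB·C·B·C·B·AB·C·B·C·B
    A ↦ AB
    B ↦ C
    C ↦ B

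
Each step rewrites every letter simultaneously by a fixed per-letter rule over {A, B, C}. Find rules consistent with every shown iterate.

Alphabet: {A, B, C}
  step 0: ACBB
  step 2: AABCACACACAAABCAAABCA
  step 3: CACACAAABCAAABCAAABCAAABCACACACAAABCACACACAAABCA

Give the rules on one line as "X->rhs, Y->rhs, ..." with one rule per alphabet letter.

A->CA, B->CA, C->AAB

  step 2 ⇒ step 3: AABCACACACAAABCAAABCA ⇒ CA·CA·CA·AAB·CA·AAB·CA·AAB·CA·AAB·CA·CA·CA·CA·AAB·CA·CA·CA·CA·AAB·CA
    A ↦ CA
    B ↦ CA
    C ↦ AAB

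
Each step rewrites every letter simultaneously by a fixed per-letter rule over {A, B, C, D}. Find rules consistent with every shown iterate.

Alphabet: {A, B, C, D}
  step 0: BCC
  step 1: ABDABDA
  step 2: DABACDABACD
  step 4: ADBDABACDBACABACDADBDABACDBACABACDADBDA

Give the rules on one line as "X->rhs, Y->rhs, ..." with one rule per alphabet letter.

  step 1 ⇒ step 2: ABDABDA ⇒ D·A·BAC·D·A·BAC·D
    A ↦ D
    B ↦ A
    D ↦ BAC
  step 0 ⇒ step 1: BCC ⇒ A·BDA·BDA
    C ↦ BDA

A->D, B->A, C->BDA, D->BAC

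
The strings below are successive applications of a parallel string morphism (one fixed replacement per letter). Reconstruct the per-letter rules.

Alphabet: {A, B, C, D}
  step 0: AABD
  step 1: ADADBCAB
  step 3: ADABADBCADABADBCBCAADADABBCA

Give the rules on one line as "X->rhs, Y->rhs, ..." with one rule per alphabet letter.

  step 0 ⇒ step 1: AABD ⇒ AD·AD·BC·AB
    A ↦ AD
    B ↦ BC
    D ↦ AB
    C ↦ A  (constrained at step 1)

A->AD, B->BC, C->A, D->AB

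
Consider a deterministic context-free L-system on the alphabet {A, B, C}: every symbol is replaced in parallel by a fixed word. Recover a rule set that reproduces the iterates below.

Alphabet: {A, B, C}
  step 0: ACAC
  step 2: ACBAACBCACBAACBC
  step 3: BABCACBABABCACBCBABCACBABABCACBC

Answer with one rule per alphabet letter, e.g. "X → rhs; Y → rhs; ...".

A->BA, B->AC, C->BC

  step 2 ⇒ step 3: ACBAACBCACBAACBC ⇒ BA·BC·AC·BA·BA·BC·AC·BC·BA·BC·AC·BA·BA·BC·AC·BC
    A ↦ BA
    B ↦ AC
    C ↦ BC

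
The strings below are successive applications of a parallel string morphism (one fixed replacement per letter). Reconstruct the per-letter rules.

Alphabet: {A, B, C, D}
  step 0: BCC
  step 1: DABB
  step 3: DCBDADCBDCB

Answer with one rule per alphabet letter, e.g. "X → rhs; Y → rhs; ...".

A->B, B->DA, C->B, D->DC

  step 0 ⇒ step 1: BCC ⇒ DA·B·B
    B ↦ DA
    C ↦ B
    A ↦ B  (constrained at step 1)
    D ↦ DC  (constrained at step 1)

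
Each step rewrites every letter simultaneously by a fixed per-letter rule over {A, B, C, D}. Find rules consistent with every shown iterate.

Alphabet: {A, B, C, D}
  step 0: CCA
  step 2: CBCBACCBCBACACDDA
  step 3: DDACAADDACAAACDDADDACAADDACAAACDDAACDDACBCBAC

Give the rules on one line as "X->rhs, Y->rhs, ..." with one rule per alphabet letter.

A->AC, B->CAA, C->DDA, D->CB

  step 2 ⇒ step 3: CBCBACCBCBACACDDA ⇒ DDA·CAA·DDA·CAA·AC·DDA·DDA·CAA·DDA·CAA·AC·DDA·AC·DDA·CB·CB·AC
    A ↦ AC
    B ↦ CAA
    C ↦ DDA
    D ↦ CB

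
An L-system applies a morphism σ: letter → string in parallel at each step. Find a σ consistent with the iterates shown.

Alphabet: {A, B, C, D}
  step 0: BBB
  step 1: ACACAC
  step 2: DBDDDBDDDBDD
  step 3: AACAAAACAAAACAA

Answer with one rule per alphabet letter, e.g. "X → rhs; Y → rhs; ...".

  step 2 ⇒ step 3: DBDDDBDDDBDD ⇒ A·AC·A·A·A·AC·A·A·A·AC·A·A
    B ↦ AC
    D ↦ A
  step 1 ⇒ step 2: ACACAC ⇒ DB·DD·DB·DD·DB·DD
    A ↦ DB
  step 1 ⇒ step 2: ACACAC ⇒ DB·DD·DB·DD·DB·DD
    C ↦ DD

A->DB, B->AC, C->DD, D->A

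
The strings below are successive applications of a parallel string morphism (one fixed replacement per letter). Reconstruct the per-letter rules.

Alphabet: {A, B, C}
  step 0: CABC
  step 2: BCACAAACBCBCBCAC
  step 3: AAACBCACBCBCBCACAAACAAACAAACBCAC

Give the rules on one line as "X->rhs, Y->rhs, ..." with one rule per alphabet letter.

  step 2 ⇒ step 3: BCACAAACBCBCBCAC ⇒ AA·AC·BC·AC·BC·BC·BC·AC·AA·AC·AA·AC·AA·AC·BC·AC
    A ↦ BC
    B ↦ AA
    C ↦ AC

A->BC, B->AA, C->AC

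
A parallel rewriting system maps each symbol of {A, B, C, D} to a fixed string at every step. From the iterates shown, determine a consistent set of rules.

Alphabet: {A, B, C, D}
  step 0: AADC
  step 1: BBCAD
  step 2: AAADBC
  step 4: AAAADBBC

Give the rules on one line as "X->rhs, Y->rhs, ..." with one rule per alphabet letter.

  step 1 ⇒ step 2: BBCAD ⇒ A·A·AD·B·C
    A ↦ B
    B ↦ A
    C ↦ AD
    D ↦ C

A->B, B->A, C->AD, D->C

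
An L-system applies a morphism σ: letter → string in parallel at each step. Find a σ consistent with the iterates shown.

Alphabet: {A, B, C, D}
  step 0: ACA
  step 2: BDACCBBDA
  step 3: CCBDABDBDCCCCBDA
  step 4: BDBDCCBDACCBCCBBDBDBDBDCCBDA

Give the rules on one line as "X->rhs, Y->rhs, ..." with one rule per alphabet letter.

A->DA, B->CC, C->BD, D->B

  step 3 ⇒ step 4: CCBDABDBDCCCCBDA ⇒ BD·BD·CC·B·DA·CC·B·CC·B·BD·BD·BD·BD·CC·B·DA
    A ↦ DA
    B ↦ CC
    C ↦ BD
    D ↦ B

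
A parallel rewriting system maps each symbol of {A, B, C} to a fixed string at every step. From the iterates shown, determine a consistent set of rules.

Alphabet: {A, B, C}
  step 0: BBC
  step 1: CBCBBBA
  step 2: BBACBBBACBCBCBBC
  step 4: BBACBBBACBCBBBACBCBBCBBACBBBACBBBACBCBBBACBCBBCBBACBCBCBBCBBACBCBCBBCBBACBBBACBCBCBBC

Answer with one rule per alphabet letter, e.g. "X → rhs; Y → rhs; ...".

  step 1 ⇒ step 2: CBCBBBA ⇒ BBA·CB·BBA·CB·CB·CB·BC
    A ↦ BC
    B ↦ CB
    C ↦ BBA

A->BC, B->CB, C->BBA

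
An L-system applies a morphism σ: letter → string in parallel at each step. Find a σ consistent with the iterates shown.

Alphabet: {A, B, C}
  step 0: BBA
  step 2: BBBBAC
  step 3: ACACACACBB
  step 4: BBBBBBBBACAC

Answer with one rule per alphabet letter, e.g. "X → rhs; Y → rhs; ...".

  step 3 ⇒ step 4: ACACACACBB ⇒ B·B·B·B·B·B·B·B·AC·AC
    A ↦ B
    B ↦ AC
    C ↦ B

A->B, B->AC, C->B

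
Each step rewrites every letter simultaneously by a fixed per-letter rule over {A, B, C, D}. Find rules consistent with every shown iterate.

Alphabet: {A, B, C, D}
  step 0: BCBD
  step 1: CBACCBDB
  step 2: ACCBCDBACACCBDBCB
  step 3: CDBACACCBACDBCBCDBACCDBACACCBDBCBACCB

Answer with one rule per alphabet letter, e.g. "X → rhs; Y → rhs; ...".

  step 2 ⇒ step 3: ACCBCDBACACCBDBCB ⇒ CDB·AC·AC·CB·AC·DB·CB·CDB·AC·CDB·AC·AC·CB·DB·CB·AC·CB
    A ↦ CDB
    B ↦ CB
    C ↦ AC
    D ↦ DB

A->CDB, B->CB, C->AC, D->DB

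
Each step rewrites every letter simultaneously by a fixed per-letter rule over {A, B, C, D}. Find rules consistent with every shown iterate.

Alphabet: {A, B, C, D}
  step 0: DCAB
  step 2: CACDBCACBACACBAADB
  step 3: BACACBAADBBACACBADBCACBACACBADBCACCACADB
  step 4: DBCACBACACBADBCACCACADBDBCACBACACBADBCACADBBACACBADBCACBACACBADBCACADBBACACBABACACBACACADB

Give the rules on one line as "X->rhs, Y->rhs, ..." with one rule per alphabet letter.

A->CAC, B->DB, C->BA, D->A

  step 3 ⇒ step 4: BACACBAADBBACACBADBCACBACACBADBCACCACADB ⇒ DB·CAC·BA·CAC·BA·DB·CAC·CAC·A·DB·DB·CAC·BA·CAC·BA·DB·CAC·A·DB·BA·CAC·BA·DB·CAC·BA·CAC·BA·DB·CAC·A·DB·BA·CAC·BA·BA·CAC·BA·CAC·A·DB
    A ↦ CAC
    B ↦ DB
    C ↦ BA
    D ↦ A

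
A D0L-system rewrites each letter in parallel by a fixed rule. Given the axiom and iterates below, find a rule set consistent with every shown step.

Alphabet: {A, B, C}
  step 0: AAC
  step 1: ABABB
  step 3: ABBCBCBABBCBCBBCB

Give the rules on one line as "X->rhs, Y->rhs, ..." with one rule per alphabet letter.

  step 0 ⇒ step 1: AAC ⇒ AB·AB·B
    A ↦ AB
    C ↦ B
    B ↦ BC  (constrained at step 1)

A->AB, B->BC, C->B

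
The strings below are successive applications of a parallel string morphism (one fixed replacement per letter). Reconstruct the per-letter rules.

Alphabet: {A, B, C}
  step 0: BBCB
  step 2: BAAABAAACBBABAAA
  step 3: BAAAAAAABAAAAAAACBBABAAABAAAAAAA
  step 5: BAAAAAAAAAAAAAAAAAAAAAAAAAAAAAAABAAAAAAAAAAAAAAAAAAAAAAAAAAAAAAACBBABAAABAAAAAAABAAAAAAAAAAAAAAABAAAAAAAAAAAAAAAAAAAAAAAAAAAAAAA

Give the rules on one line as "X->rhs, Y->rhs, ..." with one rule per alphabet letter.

  step 2 ⇒ step 3: BAAABAAACBBABAAA ⇒ BA·AA·AA·AA·BA·AA·AA·AA·CB·BA·BA·AA·BA·AA·AA·AA
    A ↦ AA
    B ↦ BA
    C ↦ CB

A->AA, B->BA, C->CB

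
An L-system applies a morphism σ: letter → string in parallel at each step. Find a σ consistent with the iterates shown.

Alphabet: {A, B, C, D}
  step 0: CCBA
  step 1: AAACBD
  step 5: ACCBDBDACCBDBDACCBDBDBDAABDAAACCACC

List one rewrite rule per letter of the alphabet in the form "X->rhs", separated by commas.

  step 0 ⇒ step 1: CCBA ⇒ A·A·AC·BD
    A ↦ BD
    B ↦ AC
    C ↦ A
    D ↦ C  (constrained at step 1)

A->BD, B->AC, C->A, D->C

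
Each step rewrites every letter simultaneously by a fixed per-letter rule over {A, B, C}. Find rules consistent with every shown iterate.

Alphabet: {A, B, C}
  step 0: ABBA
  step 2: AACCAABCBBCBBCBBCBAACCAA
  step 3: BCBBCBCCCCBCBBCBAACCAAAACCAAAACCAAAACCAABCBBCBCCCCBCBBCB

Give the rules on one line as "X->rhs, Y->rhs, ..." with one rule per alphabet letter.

  step 2 ⇒ step 3: AACCAABCBBCBBCBBCBAACCAA ⇒ BCB·BCB·CC·CC·BCB·BCB·AA·CC·AA·AA·CC·AA·AA·CC·AA·AA·CC·AA·BCB·BCB·CC·CC·BCB·BCB
    A ↦ BCB
    B ↦ AA
    C ↦ CC

A->BCB, B->AA, C->CC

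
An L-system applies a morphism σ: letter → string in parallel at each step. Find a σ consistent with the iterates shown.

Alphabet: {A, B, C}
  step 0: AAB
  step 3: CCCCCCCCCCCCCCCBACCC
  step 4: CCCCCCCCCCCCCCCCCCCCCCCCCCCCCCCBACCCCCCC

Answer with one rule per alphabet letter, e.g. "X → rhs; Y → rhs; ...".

  step 3 ⇒ step 4: CCCCCCCCCCCCCCCBACCC ⇒ CC·CC·CC·CC·CC·CC·CC·CC·CC·CC·CC·CC·CC·CC·CC·CBA·C·CC·CC·CC
    A ↦ C
    B ↦ CBA
    C ↦ CC

A->C, B->CBA, C->CC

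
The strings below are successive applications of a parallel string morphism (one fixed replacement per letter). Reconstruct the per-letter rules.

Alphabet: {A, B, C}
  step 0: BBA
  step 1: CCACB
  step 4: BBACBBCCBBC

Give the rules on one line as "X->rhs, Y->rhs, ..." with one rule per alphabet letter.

  step 0 ⇒ step 1: BBA ⇒ C·C·ACB
    A ↦ ACB
    B ↦ C
    C ↦ B  (constrained at step 1)

A->ACB, B->C, C->B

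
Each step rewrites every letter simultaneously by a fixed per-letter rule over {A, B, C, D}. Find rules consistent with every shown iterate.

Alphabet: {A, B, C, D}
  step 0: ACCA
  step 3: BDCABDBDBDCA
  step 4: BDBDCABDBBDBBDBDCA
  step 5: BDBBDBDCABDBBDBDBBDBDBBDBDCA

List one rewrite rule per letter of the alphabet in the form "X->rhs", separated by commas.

  step 4 ⇒ step 5: BDBDCABDBBDBBDBDCA ⇒ BD·B·BD·B·D·CA·BD·B·BD·BD·B·BD·BD·B·BD·B·D·CA
    A ↦ CA
    B ↦ BD
    C ↦ D
    D ↦ B

A->CA, B->BD, C->D, D->B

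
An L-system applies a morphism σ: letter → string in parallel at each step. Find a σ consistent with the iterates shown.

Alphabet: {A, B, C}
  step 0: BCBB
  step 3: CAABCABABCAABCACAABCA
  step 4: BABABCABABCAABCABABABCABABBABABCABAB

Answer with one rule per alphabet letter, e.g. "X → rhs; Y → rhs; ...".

A->AB, B->CA, C->B

  step 3 ⇒ step 4: CAABCABABCAABCACAABCA ⇒ B·AB·AB·CA·B·AB·CA·AB·CA·B·AB·AB·CA·B·AB·B·AB·AB·CA·B·AB
    A ↦ AB
    B ↦ CA
    C ↦ B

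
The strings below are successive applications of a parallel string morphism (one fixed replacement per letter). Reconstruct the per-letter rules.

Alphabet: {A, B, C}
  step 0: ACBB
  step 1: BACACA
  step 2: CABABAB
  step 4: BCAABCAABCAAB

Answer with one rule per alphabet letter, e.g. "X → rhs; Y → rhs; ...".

A->B, B->CA, C->A

  step 1 ⇒ step 2: BACACA ⇒ CA·B·A·B·A·B
    A ↦ B
    B ↦ CA
    C ↦ A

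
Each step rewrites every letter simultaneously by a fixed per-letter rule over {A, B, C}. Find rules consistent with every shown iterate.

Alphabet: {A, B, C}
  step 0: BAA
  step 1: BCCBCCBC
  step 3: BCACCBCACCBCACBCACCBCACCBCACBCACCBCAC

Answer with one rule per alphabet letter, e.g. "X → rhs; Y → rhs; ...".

  step 0 ⇒ step 1: BAA ⇒ BC·CBC·CBC
    A ↦ CBC
    B ↦ BC
    C ↦ AC  (constrained at step 1)

A->CBC, B->BC, C->AC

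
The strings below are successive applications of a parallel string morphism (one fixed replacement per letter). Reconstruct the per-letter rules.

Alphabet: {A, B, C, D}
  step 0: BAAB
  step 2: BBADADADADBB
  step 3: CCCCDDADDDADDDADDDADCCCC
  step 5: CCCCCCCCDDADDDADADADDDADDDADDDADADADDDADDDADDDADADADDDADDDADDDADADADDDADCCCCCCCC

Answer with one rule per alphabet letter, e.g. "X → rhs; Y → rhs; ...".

A->DD, B->CC, C->B, D->AD

  step 2 ⇒ step 3: BBADADADADBB ⇒ CC·CC·DD·AD·DD·AD·DD·AD·DD·AD·CC·CC
    A ↦ DD
    B ↦ CC
    D ↦ AD
    C ↦ B  (constrained at step 3)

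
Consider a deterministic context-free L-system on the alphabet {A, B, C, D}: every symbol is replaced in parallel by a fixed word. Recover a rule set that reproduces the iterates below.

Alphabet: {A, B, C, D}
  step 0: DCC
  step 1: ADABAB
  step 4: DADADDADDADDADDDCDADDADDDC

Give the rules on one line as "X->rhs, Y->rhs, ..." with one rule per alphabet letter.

A->D, B->DC, C->AB, D->AD

  step 0 ⇒ step 1: DCC ⇒ AD·AB·AB
    C ↦ AB
    D ↦ AD
    A ↦ D  (constrained at step 1)
    B ↦ DC  (constrained at step 1)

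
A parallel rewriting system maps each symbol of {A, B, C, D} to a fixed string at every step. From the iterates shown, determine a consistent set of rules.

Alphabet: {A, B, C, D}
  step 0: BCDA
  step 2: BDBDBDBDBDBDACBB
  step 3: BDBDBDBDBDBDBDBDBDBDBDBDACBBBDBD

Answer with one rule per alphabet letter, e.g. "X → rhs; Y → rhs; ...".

A->AC, B->BD, C->BB, D->BD

  step 2 ⇒ step 3: BDBDBDBDBDBDACBB ⇒ BD·BD·BD·BD·BD·BD·BD·BD·BD·BD·BD·BD·AC·BB·BD·BD
    A ↦ AC
    B ↦ BD
    C ↦ BB
    D ↦ BD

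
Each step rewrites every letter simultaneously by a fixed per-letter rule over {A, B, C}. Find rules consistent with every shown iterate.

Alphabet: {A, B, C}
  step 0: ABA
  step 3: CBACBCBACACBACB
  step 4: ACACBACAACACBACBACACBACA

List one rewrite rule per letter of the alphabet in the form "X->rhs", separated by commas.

  step 3 ⇒ step 4: CBACBCBACACBACB ⇒ A·CA·CB·A·CA·A·CA·CB·A·CB·A·CA·CB·A·CA
    A ↦ CB
    B ↦ CA
    C ↦ A

A->CB, B->CA, C->A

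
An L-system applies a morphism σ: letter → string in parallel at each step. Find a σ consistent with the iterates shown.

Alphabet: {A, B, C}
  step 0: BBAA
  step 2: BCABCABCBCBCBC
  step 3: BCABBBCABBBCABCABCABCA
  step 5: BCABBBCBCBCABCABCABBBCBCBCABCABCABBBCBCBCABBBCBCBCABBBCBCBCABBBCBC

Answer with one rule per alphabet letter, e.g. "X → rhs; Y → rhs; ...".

  step 2 ⇒ step 3: BCABCABCBCBCBC ⇒ BC·A·BB·BC·A·BB·BC·A·BC·A·BC·A·BC·A
    A ↦ BB
    B ↦ BC
    C ↦ A

A->BB, B->BC, C->A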